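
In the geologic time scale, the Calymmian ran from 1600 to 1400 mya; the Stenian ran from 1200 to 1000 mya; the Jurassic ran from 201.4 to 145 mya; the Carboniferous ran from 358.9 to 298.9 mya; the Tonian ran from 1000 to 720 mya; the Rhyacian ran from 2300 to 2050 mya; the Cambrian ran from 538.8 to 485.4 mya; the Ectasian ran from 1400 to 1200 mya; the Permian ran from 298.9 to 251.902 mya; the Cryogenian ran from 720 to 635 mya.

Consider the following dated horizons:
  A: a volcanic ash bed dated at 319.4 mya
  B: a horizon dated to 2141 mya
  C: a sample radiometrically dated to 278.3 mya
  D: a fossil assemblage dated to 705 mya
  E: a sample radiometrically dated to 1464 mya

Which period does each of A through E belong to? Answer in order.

Match each age against the start–end ranges in the excerpt: A = 319.4 Ma → Carboniferous (358.9–298.9); B = 2141 Ma → Rhyacian (2300–2050); C = 278.3 Ma → Permian (298.9–251.902); D = 705 Ma → Cryogenian (720–635); E = 1464 Ma → Calymmian (1600–1400).

A — Carboniferous; B — Rhyacian; C — Permian; D — Cryogenian; E — Calymmian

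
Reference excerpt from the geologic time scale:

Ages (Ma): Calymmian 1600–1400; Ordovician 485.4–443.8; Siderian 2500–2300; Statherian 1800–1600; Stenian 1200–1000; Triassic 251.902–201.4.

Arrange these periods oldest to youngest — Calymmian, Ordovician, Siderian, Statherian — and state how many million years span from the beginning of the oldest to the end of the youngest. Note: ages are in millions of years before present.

Siderian, Statherian, Calymmian, Ordovician; total span 2056.2 Myr

From the excerpt: Calymmian 1600–1400; Ordovician 485.4–443.8; Siderian 2500–2300; Statherian 1800–1600 (Ma).
Larger Ma is earlier, so the oldest is Siderian and the youngest is Ordovician; oldest to youngest: Siderian, Statherian, Calymmian, Ordovician.
Oldest start 2500 minus youngest end 443.8 gives 2056.2 Myr overall.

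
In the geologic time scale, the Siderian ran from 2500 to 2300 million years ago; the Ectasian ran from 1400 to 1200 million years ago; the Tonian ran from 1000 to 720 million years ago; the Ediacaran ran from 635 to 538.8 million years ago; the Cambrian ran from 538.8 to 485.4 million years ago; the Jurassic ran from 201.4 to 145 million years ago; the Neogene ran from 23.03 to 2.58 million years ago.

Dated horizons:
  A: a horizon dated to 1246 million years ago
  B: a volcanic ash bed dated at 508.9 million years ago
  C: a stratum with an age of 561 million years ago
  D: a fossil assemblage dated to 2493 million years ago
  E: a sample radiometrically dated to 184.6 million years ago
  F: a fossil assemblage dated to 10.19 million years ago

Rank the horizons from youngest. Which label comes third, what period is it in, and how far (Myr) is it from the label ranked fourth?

Sorted youngest-first by Ma: F (10.19), E (184.6), B (508.9), C (561), A (1246), D (2493).
The third youngest is B at 508.9 Ma, which lies in 538.8–485.4 Ma: the Cambrian.
The fourth youngest is C at 561 Ma; separation = |508.9 − 561| = 52.1 Myr.

B, in the Cambrian; 52.1 million years to C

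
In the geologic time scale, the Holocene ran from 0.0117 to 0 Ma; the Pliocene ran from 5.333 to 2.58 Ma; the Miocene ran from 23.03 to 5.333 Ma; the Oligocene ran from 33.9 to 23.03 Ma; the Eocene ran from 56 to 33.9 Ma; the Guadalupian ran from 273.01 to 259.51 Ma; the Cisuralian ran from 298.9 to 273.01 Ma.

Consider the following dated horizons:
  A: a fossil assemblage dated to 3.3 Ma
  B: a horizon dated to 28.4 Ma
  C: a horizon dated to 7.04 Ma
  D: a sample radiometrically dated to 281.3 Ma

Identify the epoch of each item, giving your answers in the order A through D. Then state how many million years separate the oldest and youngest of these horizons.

Match each age against the start–end ranges in the excerpt: A = 3.3 Ma → Pliocene (5.333–2.58); B = 28.4 Ma → Oligocene (33.9–23.03); C = 7.04 Ma → Miocene (23.03–5.333); D = 281.3 Ma → Cisuralian (298.9–273.01).
The largest age is 281.3 Ma and the smallest is 3.3 Ma; their difference is 278 Myr.

A — Pliocene; B — Oligocene; C — Miocene; D — Cisuralian; span 278 million years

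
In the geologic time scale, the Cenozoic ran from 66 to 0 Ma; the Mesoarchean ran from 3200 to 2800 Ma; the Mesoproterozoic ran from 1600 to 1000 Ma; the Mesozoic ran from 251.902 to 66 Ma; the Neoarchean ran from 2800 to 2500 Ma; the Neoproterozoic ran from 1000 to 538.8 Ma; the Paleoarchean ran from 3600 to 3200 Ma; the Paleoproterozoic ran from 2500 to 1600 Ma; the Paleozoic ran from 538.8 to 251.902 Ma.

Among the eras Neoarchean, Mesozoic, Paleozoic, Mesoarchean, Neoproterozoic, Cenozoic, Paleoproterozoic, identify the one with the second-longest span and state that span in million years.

Durations: Neoarchean 300; Mesozoic 185.902; Paleozoic 286.898; Mesoarchean 400; Neoproterozoic 461.2; Cenozoic 66; Paleoproterozoic 900 Myr.
Sorted longest-first: Paleoproterozoic (900), Neoproterozoic (461.2), Mesoarchean (400), Neoarchean (300), Paleozoic (286.898), Mesozoic (185.902), Cenozoic (66).
The second longest is Neoproterozoic at 461.2 Myr.

Neoproterozoic, 461.2 million years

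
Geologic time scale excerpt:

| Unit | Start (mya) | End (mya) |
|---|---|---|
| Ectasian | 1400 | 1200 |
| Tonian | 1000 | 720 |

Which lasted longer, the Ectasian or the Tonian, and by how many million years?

Ectasian: 1400 − 1200 = 200 Myr.
Tonian: 1000 − 720 = 280 Myr.
Difference: 280 − 200 = 80 Myr, so the Tonian was longer.

Tonian, by 80 million years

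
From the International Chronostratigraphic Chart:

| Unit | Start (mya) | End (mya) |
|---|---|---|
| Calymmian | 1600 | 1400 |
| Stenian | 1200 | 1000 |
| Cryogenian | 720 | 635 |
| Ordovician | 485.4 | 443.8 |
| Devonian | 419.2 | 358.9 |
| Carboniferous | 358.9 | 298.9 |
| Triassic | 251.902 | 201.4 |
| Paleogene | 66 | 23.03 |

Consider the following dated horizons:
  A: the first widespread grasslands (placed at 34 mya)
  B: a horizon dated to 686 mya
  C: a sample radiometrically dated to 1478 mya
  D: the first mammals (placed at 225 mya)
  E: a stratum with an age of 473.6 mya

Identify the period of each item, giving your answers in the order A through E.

A — Paleogene; B — Cryogenian; C — Calymmian; D — Triassic; E — Ordovician

Match each age against the start–end ranges in the excerpt: A = 34 Ma → Paleogene (66–23.03); B = 686 Ma → Cryogenian (720–635); C = 1478 Ma → Calymmian (1600–1400); D = 225 Ma → Triassic (251.902–201.4); E = 473.6 Ma → Ordovician (485.4–443.8).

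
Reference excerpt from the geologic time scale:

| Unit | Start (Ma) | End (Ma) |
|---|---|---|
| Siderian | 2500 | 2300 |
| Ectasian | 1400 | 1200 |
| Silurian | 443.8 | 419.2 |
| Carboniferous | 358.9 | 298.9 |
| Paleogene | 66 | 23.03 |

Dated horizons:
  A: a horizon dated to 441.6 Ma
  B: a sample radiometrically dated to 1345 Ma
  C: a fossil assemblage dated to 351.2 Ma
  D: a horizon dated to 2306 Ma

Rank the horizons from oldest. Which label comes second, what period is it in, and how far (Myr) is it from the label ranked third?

Larger Ma means older, so oldest first: D 2306 > B 1345 > A 441.6 > C 351.2.
Counting 2 along gives B (1345 Ma); the excerpt puts that inside the Ectasian, 1400–1200 Ma.
Next in line is A (441.6 Ma), and 1345 − 441.6 = 903.4 Myr.

B, in the Ectasian; 903.4 million years to A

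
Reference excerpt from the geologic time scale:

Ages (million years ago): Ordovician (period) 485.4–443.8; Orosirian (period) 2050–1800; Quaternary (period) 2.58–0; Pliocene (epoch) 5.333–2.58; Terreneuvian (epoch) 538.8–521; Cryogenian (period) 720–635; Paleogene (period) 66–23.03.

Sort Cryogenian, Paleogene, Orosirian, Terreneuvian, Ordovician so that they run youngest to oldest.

The oldest of these is Orosirian (starts 2050 Ma) and the youngest is Paleogene (ends 23.03 Ma).
In between, by decreasing start age: Cryogenian (720), Terreneuvian (538.8), Ordovician (485.4).
Listing youngest first means reversing that sequence.

Paleogene, then Ordovician, then Terreneuvian, then Cryogenian, then Orosirian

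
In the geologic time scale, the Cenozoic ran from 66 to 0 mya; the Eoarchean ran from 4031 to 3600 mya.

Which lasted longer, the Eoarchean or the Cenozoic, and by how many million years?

Eoarchean, by 365 million years

Eoarchean: 4031 − 3600 = 431 Myr.
Cenozoic: 66 − 0 = 66 Myr.
Difference: 431 − 66 = 365 Myr, so the Eoarchean was longer.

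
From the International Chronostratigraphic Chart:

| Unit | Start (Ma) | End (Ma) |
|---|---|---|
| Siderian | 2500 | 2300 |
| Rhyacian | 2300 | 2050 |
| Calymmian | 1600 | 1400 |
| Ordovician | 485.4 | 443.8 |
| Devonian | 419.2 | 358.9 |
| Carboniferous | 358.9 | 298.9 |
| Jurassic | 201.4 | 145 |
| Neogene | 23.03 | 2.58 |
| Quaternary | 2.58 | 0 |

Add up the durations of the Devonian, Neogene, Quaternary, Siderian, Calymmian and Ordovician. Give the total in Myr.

Each duration: Devonian = 60.3; Neogene = 20.45; Quaternary = 2.58; Siderian = 200; Calymmian = 200; Ordovician = 41.6.
Sum: 60.3 + 20.45 + 2.58 + 200 + 200 + 41.6 = 524.93 Myr.

524.93 million years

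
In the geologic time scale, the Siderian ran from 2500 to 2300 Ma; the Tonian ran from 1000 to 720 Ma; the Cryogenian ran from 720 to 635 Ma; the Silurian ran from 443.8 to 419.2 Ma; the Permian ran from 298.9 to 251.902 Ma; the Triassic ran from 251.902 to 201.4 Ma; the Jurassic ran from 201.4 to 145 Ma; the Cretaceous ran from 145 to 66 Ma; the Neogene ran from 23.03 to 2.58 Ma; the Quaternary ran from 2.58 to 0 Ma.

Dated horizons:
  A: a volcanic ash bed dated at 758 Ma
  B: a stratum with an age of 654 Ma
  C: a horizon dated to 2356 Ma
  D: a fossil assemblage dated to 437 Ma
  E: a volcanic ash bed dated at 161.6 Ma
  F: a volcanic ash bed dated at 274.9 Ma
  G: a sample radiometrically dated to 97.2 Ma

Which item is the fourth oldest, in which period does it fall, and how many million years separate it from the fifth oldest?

D, in the Silurian; 162.1 million years to F

Larger Ma means older, so oldest first: C 2356 > A 758 > B 654 > D 437 > F 274.9 > E 161.6 > G 97.2.
Counting 4 along gives D (437 Ma); the excerpt puts that inside the Silurian, 443.8–419.2 Ma.
Next in line is F (274.9 Ma), and 437 − 274.9 = 162.1 Myr.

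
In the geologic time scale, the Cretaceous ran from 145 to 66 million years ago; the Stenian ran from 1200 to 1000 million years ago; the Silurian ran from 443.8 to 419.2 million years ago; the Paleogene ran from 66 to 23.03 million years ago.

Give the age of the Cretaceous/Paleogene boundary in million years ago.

66 million years ago

The Cretaceous ends and the Paleogene begins at 66 million years ago.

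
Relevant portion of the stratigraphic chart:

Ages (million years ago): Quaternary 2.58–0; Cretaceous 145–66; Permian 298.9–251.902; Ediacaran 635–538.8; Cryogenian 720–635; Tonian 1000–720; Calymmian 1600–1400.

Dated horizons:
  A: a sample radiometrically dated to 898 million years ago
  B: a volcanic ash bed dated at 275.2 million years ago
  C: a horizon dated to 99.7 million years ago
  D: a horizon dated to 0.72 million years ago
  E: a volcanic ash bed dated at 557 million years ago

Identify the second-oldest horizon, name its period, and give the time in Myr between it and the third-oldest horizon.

E, in the Ediacaran; 281.8 million years to B

Sorted oldest-first by Ma: A (898), E (557), B (275.2), C (99.7), D (0.72).
The second oldest is E at 557 Ma, which lies in 635–538.8 Ma: the Ediacaran.
The third oldest is B at 275.2 Ma; separation = |557 − 275.2| = 281.8 Myr.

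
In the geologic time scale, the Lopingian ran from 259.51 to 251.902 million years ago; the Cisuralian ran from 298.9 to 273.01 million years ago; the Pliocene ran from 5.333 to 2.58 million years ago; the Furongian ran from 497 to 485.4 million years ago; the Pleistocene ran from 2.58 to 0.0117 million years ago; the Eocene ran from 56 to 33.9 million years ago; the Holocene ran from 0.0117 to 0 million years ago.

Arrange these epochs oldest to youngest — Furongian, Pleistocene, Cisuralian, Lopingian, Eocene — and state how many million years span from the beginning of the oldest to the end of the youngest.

From the excerpt: Furongian 497–485.4; Pleistocene 2.58–0.0117; Cisuralian 298.9–273.01; Lopingian 259.51–251.902; Eocene 56–33.9 (Ma).
Larger Ma is earlier, so the oldest is Furongian and the youngest is Pleistocene; oldest to youngest: Furongian, Cisuralian, Lopingian, Eocene, Pleistocene.
Oldest start 497 minus youngest end 0.0117 gives 496.9883 Myr overall.

Furongian → Cisuralian → Lopingian → Eocene → Pleistocene; total span 496.9883 Myr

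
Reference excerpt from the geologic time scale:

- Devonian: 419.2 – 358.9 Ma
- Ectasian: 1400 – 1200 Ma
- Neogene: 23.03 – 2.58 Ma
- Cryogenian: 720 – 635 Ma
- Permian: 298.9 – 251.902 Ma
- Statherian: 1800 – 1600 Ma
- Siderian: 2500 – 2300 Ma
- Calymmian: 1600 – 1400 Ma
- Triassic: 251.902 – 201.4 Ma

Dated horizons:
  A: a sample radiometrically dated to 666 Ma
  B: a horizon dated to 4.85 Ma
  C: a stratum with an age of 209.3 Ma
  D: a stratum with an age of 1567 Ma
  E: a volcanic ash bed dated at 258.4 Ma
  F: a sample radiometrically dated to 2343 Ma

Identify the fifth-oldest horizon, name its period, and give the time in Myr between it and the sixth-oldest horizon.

C, in the Triassic; 204.45 million years to B

Larger Ma means older, so oldest first: F 2343 > D 1567 > A 666 > E 258.4 > C 209.3 > B 4.85.
Counting 5 along gives C (209.3 Ma); the excerpt puts that inside the Triassic, 251.902–201.4 Ma.
Next in line is B (4.85 Ma), and 209.3 − 4.85 = 204.45 Myr.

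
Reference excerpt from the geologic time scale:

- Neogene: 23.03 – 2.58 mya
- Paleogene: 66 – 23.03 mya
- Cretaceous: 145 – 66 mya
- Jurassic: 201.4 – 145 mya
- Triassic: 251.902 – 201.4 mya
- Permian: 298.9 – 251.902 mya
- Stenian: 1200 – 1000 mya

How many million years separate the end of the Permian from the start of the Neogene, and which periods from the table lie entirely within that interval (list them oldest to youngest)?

228.872 million years; Triassic, Jurassic, Cretaceous, Paleogene

End of Permian = 251.902 Ma; start of Neogene = 23.03 Ma.
Gap = 251.902 − 23.03 = 228.872 Myr.
Periods wholly inside 251.902–23.03 Ma: Triassic (251.902–201.4), Jurassic (201.4–145), Cretaceous (145–66), Paleogene (66–23.03).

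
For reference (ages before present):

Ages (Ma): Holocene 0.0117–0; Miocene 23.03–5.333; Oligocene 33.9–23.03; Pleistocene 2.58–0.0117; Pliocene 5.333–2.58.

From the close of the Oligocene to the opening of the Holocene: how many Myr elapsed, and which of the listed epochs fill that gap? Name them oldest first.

End of Oligocene = 23.03 Ma; start of Holocene = 0.0117 Ma.
Gap = 23.03 − 0.0117 = 23.0183 Myr.
Epochs wholly inside 23.03–0.0117 Ma: Miocene (23.03–5.333), Pliocene (5.333–2.58), Pleistocene (2.58–0.0117).

23.0183 million years; Miocene, Pliocene, Pleistocene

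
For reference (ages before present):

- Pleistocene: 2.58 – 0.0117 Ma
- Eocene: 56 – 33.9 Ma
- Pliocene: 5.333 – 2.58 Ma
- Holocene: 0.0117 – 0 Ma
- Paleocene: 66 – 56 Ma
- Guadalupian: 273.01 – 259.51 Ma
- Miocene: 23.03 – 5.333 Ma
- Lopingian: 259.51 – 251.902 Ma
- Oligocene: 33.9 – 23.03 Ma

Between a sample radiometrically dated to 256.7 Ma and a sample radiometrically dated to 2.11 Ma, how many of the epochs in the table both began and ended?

The older date is 256.7 Ma and the younger is 2.11 Ma.
Epochs with start < 256.7 and end > 2.11 Ma: Paleocene (66–56), Eocene (56–33.9), Oligocene (33.9–23.03), Miocene (23.03–5.333), Pliocene (5.333–2.58).
That is 5 complete epochs.

5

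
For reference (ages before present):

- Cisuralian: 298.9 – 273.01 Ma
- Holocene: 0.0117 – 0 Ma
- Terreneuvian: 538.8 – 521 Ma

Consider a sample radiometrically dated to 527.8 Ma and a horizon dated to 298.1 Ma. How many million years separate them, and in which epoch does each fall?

229.7 million years apart; the first in the Terreneuvian, the second in the Cisuralian

Elapsed time: 527.8 − 298.1 = 229.7 Myr.
527.8 Ma lies within 538.8–521 Ma: Terreneuvian.
298.1 Ma lies within 298.9–273.01 Ma: Cisuralian.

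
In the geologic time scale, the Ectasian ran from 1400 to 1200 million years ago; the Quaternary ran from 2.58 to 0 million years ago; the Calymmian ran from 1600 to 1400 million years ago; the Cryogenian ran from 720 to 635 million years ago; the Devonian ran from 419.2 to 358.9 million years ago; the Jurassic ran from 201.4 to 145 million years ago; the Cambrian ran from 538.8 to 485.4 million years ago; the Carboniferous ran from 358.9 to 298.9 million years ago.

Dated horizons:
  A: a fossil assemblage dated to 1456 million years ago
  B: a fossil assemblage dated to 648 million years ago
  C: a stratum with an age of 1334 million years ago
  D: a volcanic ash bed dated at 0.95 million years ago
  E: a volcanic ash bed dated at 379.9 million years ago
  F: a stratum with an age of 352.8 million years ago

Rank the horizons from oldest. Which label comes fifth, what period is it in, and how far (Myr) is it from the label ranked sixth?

Larger Ma means older, so oldest first: A 1456 > C 1334 > B 648 > E 379.9 > F 352.8 > D 0.95.
Counting 5 along gives F (352.8 Ma); the excerpt puts that inside the Carboniferous, 358.9–298.9 Ma.
Next in line is D (0.95 Ma), and 352.8 − 0.95 = 351.85 Myr.

F, in the Carboniferous; 351.85 million years to D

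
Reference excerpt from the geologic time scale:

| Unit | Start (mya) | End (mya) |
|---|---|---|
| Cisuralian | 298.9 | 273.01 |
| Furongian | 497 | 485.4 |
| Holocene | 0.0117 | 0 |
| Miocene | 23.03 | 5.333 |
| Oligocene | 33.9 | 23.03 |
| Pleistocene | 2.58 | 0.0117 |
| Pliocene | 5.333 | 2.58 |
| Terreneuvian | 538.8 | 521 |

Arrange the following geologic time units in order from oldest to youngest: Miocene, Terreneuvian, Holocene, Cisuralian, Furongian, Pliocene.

Terreneuvian, Furongian, Cisuralian, Miocene, Pliocene, Holocene

Sorting by start age (descending Ma, since larger Ma = older): Terreneuvian began 538.8, Furongian began 497, Cisuralian began 298.9, Miocene began 23.03, Pliocene began 5.333, Holocene began 0.0117.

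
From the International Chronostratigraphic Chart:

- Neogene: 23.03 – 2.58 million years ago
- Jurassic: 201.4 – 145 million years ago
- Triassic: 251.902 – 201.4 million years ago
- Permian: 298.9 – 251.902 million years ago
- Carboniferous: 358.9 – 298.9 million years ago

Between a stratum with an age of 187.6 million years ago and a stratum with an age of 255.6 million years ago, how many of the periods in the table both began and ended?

1

255.6 Ma sits inside the Permian (298.9–251.902) and 187.6 Ma inside the Jurassic (201.4–145); neither of those is wholly between the two dates.
The listed periods lying completely between them are Triassic — 1 in all.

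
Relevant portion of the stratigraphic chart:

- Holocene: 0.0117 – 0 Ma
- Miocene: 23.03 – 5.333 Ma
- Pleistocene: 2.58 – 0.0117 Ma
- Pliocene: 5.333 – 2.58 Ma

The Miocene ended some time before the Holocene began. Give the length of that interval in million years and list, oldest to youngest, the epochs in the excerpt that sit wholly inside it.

End of Miocene = 5.333 Ma; start of Holocene = 0.0117 Ma.
Gap = 5.333 − 0.0117 = 5.3213 Myr.
Epochs wholly inside 5.333–0.0117 Ma: Pliocene (5.333–2.58), Pleistocene (2.58–0.0117).

5.3213 million years; Pliocene, Pleistocene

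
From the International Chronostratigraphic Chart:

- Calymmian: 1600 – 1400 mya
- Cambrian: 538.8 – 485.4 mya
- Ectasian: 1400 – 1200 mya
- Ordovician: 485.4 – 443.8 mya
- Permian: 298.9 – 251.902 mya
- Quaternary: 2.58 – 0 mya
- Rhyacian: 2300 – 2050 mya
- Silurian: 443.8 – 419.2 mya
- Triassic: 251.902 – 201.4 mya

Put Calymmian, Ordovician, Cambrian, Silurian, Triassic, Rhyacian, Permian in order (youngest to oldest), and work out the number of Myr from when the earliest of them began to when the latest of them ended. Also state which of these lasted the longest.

Triassic → Permian → Silurian → Ordovician → Cambrian → Calymmian → Rhyacian; total span 2098.6 Myr; longest is Rhyacian

From the excerpt: Calymmian 1600–1400; Ordovician 485.4–443.8; Cambrian 538.8–485.4; Silurian 443.8–419.2; Triassic 251.902–201.4; Rhyacian 2300–2050; Permian 298.9–251.902 (Ma).
Larger Ma is earlier, so the oldest is Rhyacian and the youngest is Triassic; youngest to oldest: Triassic, Permian, Silurian, Ordovician, Cambrian, Calymmian, Rhyacian.
Oldest start 2300 minus youngest end 201.4 gives 2098.6 Myr overall.
Individual lengths (start − end): Rhyacian 250; Cambrian 53.4; Triassic 50.502; Ordovician 41.6; Calymmian 200; Permian 46.998; Silurian 24.6. The largest is Rhyacian at 250 Myr.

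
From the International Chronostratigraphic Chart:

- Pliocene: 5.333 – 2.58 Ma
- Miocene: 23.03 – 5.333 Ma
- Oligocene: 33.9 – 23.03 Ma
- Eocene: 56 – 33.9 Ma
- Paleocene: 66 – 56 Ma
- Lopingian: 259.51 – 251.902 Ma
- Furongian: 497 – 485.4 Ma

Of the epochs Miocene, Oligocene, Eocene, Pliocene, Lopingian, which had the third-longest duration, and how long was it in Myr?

Oligocene, 10.87 million years

Durations: Miocene 17.697; Oligocene 10.87; Eocene 22.1; Pliocene 2.753; Lopingian 7.608 Myr.
Sorted longest-first: Eocene (22.1), Miocene (17.697), Oligocene (10.87), Lopingian (7.608), Pliocene (2.753).
The third longest is Oligocene at 10.87 Myr.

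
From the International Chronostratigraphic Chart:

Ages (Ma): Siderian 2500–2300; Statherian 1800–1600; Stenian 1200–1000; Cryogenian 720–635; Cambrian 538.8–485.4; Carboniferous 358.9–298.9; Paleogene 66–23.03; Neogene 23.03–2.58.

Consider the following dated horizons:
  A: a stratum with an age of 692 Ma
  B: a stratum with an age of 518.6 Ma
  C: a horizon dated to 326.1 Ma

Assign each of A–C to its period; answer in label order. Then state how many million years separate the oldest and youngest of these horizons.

Match each age against the start–end ranges in the excerpt: A = 692 Ma → Cryogenian (720–635); B = 518.6 Ma → Cambrian (538.8–485.4); C = 326.1 Ma → Carboniferous (358.9–298.9).
The largest age is 692 Ma and the smallest is 326.1 Ma; their difference is 365.9 Myr.

A — Cryogenian; B — Cambrian; C — Carboniferous; span 365.9 million years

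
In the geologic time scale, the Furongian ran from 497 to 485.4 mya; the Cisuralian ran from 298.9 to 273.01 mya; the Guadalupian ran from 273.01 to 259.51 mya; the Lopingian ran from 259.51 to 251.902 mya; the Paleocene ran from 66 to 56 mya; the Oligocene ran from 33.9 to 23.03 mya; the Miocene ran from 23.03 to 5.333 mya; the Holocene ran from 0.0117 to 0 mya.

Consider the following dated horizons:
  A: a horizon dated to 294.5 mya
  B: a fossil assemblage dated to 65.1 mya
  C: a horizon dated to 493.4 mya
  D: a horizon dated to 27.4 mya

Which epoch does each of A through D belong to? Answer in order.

A — Cisuralian; B — Paleocene; C — Furongian; D — Oligocene

A: 294.5 Ma lies in 298.9–273.01 Ma, so Cisuralian.
B: 65.1 Ma lies in 66–56 Ma, so Paleocene.
C: 493.4 Ma lies in 497–485.4 Ma, so Furongian.
D: 27.4 Ma lies in 33.9–23.03 Ma, so Oligocene.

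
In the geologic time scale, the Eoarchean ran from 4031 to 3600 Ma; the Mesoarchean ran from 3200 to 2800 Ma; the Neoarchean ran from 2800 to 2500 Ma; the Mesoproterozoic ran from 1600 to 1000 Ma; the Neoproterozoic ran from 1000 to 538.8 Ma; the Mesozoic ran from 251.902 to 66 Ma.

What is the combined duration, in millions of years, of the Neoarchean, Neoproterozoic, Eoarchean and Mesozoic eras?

Duration is start − end for each: (2800 − 2500) + (1000 − 538.8) + (4031 − 3600) + (251.902 − 66).
That is 300 + 461.2 + 431 + 185.902, which totals 1378.102 million years.

1378.102 million years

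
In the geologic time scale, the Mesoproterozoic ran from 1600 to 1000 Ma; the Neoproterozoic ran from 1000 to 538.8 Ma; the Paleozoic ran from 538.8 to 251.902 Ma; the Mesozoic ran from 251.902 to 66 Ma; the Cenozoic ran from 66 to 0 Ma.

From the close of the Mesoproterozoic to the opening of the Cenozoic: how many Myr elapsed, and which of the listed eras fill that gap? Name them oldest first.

The Mesoproterozoic closes at 1000 Ma and the Cenozoic opens at 66 Ma, so the interval is 1000 − 66 = 934 Myr.
An era fits inside if it starts at or after 1000 Ma and ends at or before 66 Ma; oldest first that gives Neoproterozoic, Paleozoic, Mesozoic.

934 million years; Neoproterozoic, Paleozoic, Mesozoic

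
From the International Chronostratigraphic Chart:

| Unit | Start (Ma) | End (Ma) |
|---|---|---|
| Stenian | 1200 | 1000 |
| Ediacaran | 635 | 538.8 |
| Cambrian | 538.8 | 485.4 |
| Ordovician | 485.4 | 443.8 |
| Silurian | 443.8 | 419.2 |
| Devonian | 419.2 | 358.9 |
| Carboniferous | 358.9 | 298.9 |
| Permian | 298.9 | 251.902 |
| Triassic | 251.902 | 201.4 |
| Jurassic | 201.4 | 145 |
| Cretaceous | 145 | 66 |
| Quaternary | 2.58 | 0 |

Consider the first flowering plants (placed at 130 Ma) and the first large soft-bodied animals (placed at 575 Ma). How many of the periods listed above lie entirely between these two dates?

8

575 Ma sits inside the Ediacaran (635–538.8) and 130 Ma inside the Cretaceous (145–66); neither of those is wholly between the two dates.
The listed periods lying completely between them are Cambrian, Ordovician, Silurian, Devonian, Carboniferous, Permian, Triassic, Jurassic — 8 in all.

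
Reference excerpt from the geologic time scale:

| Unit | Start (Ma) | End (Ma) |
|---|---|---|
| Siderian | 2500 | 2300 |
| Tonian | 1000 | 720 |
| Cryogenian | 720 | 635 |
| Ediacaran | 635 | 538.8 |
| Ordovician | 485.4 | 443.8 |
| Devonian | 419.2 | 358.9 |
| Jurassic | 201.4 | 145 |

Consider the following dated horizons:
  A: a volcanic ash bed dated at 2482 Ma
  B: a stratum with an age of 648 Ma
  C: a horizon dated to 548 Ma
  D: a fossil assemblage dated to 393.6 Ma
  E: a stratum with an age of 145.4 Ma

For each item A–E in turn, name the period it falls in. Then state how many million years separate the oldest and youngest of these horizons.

A — Siderian; B — Cryogenian; C — Ediacaran; D — Devonian; E — Jurassic; span 2336.6 million years

A: 2482 Ma lies in 2500–2300 Ma, so Siderian.
B: 648 Ma lies in 720–635 Ma, so Cryogenian.
C: 548 Ma lies in 635–538.8 Ma, so Ediacaran.
D: 393.6 Ma lies in 419.2–358.9 Ma, so Devonian.
E: 145.4 Ma lies in 201.4–145 Ma, so Jurassic.
Oldest = 2482 Ma, youngest = 145.4 Ma → span 2336.6 Myr.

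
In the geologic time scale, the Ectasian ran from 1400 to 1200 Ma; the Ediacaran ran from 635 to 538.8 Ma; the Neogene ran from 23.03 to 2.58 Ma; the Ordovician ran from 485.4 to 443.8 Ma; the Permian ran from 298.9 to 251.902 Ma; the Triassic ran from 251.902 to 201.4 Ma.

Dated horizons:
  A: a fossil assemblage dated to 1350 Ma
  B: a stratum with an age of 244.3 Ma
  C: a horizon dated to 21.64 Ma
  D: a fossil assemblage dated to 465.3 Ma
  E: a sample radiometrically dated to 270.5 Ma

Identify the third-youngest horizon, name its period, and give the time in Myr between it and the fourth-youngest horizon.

E, in the Permian; 194.8 million years to D

Sorted youngest-first by Ma: C (21.64), B (244.3), E (270.5), D (465.3), A (1350).
The third youngest is E at 270.5 Ma, which lies in 298.9–251.902 Ma: the Permian.
The fourth youngest is D at 465.3 Ma; separation = |270.5 − 465.3| = 194.8 Myr.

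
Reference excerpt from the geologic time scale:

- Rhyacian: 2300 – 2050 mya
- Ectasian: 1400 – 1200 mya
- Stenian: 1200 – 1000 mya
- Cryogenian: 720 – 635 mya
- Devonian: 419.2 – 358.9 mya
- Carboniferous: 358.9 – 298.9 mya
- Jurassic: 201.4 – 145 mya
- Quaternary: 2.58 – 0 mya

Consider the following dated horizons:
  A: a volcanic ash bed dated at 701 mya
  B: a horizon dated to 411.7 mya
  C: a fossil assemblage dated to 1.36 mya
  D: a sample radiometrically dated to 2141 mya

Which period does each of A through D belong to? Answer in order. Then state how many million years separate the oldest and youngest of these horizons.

A — Cryogenian; B — Devonian; C — Quaternary; D — Rhyacian; span 2139.64 million years

A: 701 Ma lies in 720–635 Ma, so Cryogenian.
B: 411.7 Ma lies in 419.2–358.9 Ma, so Devonian.
C: 1.36 Ma lies in 2.58–0 Ma, so Quaternary.
D: 2141 Ma lies in 2300–2050 Ma, so Rhyacian.
Oldest = 2141 Ma, youngest = 1.36 Ma → span 2139.64 Myr.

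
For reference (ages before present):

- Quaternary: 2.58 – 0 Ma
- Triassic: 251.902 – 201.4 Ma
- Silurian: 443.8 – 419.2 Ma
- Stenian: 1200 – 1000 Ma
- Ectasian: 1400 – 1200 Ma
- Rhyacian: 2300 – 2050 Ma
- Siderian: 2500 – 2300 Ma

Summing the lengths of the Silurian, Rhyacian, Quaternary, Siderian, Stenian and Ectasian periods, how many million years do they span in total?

Duration is start − end for each: (443.8 − 419.2) + (2300 − 2050) + (2.58 − 0) + (2500 − 2300) + (1200 − 1000) + (1400 − 1200).
That is 24.6 + 250 + 2.58 + 200 + 200 + 200, which totals 877.18 million years.

877.18 million years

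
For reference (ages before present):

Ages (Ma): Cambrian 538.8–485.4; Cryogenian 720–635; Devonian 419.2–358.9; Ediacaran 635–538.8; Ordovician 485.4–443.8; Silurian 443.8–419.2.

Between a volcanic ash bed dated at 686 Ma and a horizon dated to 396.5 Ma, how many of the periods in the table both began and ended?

686 Ma sits inside the Cryogenian (720–635) and 396.5 Ma inside the Devonian (419.2–358.9); neither of those is wholly between the two dates.
The listed periods lying completely between them are Ediacaran, Cambrian, Ordovician, Silurian — 4 in all.

4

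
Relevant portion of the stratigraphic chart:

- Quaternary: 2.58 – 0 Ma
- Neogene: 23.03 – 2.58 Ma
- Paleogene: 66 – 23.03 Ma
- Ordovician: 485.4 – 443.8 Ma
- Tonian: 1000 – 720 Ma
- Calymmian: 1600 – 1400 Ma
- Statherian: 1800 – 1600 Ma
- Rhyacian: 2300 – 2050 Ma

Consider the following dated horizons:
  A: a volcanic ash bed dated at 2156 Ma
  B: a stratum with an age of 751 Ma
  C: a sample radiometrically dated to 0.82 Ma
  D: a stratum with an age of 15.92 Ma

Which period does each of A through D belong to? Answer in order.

A — Rhyacian; B — Tonian; C — Quaternary; D — Neogene

Match each age against the start–end ranges in the excerpt: A = 2156 Ma → Rhyacian (2300–2050); B = 751 Ma → Tonian (1000–720); C = 0.82 Ma → Quaternary (2.58–0); D = 15.92 Ma → Neogene (23.03–2.58).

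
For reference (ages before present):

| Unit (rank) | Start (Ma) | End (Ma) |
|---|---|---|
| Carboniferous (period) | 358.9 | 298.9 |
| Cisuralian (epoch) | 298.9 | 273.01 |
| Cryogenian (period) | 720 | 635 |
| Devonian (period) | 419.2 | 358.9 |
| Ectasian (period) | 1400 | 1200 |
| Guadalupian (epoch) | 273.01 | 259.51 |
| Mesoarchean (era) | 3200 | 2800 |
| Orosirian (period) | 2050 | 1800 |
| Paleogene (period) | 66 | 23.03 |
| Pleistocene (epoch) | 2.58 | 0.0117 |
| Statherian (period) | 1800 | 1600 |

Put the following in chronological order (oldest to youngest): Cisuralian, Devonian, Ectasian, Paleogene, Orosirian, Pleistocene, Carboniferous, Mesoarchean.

Mesoarchean, Orosirian, Ectasian, Devonian, Carboniferous, Cisuralian, Paleogene, Pleistocene

Sorting by start age (descending Ma, since larger Ma = older): Mesoarchean start 3200, Orosirian start 2050, Ectasian start 1400, Devonian start 419.2, Carboniferous start 358.9, Cisuralian start 298.9, Paleogene start 66, Pleistocene start 2.58.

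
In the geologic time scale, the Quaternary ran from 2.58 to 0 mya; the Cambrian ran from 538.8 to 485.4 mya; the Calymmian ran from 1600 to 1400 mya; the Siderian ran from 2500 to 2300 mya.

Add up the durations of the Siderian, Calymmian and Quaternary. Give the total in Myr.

402.58 million years

Duration is start − end for each: (2500 − 2300) + (1600 − 1400) + (2.58 − 0).
That is 200 + 200 + 2.58, which totals 402.58 million years.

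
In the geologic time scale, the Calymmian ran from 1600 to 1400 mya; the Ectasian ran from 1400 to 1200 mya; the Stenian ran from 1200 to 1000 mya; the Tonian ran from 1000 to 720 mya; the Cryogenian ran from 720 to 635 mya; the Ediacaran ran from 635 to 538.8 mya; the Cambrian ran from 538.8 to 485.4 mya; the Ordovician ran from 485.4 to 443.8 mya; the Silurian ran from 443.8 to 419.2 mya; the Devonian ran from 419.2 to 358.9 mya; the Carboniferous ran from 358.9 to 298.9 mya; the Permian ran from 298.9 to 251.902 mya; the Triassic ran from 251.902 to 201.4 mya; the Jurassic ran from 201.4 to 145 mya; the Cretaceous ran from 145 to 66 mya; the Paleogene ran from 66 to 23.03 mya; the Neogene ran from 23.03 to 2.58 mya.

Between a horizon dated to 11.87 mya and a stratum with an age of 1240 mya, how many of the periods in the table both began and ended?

1240 Ma sits inside the Ectasian (1400–1200) and 11.87 Ma inside the Neogene (23.03–2.58); neither of those is wholly between the two dates.
The listed periods lying completely between them are Stenian, Tonian, Cryogenian, Ediacaran, Cambrian, Ordovician, Silurian, Devonian, Carboniferous, Permian, Triassic, Jurassic, Cretaceous, Paleogene — 14 in all.

14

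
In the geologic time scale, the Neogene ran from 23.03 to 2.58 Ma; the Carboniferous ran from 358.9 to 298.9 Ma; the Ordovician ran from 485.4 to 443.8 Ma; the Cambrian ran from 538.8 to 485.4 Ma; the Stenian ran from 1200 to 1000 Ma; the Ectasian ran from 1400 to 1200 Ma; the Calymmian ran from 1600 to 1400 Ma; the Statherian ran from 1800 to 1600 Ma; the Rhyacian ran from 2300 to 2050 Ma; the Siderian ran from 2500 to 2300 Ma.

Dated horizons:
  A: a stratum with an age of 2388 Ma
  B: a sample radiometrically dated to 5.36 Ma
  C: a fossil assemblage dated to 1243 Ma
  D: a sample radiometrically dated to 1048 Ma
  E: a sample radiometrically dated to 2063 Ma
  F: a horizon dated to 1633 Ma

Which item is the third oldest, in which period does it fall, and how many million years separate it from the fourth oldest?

Sorted oldest-first by Ma: A (2388), E (2063), F (1633), C (1243), D (1048), B (5.36).
The third oldest is F at 1633 Ma, which lies in 1800–1600 Ma: the Statherian.
The fourth oldest is C at 1243 Ma; separation = |1633 − 1243| = 390 Myr.

F, in the Statherian; 390 million years to C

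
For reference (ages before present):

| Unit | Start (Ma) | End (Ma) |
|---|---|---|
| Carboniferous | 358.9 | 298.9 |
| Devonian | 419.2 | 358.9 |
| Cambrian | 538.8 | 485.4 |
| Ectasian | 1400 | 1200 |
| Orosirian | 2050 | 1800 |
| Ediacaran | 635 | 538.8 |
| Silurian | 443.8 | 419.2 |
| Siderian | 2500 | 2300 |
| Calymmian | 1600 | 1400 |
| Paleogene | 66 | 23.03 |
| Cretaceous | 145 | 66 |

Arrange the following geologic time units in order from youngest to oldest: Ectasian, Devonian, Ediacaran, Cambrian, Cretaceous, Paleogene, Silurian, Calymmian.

Paleogene, Cretaceous, Devonian, Silurian, Cambrian, Ediacaran, Ectasian, Calymmian

The oldest of these is Calymmian (starts 1600 Ma) and the youngest is Paleogene (ends 23.03 Ma).
In between, by decreasing start age: Ectasian (1400), Ediacaran (635), Cambrian (538.8), Silurian (443.8), Devonian (419.2), Cretaceous (145).
Listing youngest first means reversing that sequence.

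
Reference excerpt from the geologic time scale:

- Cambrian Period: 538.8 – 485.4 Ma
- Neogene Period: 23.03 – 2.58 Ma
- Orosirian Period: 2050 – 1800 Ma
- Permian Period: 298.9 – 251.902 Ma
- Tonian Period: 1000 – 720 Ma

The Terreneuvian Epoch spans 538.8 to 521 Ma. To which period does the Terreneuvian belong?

Cambrian

The Terreneuvian (538.8–521 Ma) lies entirely within 538.8–485.4 Ma, the Cambrian Period.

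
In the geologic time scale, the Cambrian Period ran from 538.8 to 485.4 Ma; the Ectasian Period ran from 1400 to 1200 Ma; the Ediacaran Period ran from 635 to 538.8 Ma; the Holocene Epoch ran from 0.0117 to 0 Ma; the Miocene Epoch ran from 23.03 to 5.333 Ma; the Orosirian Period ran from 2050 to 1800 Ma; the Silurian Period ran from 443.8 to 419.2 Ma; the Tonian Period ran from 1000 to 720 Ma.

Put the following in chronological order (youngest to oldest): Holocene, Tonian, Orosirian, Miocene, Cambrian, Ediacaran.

Holocene → Miocene → Cambrian → Ediacaran → Tonian → Orosirian

Sorting by start age (ascending Ma, since larger Ma = older): Holocene start 0.0117, Miocene start 23.03, Cambrian start 538.8, Ediacaran start 635, Tonian start 1000, Orosirian start 2050.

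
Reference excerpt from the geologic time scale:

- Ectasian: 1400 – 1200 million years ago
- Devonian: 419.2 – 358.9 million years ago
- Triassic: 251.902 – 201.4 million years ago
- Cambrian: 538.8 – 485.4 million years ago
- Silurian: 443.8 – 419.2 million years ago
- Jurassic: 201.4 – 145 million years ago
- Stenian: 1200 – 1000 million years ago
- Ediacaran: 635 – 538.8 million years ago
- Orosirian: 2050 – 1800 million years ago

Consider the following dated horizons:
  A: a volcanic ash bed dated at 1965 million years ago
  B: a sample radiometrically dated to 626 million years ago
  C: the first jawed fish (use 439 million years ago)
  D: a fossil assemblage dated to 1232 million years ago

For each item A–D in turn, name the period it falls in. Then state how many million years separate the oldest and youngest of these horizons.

A — Orosirian; B — Ediacaran; C — Silurian; D — Ectasian; span 1526 million years

A: 1965 Ma lies in 2050–1800 Ma, so Orosirian.
B: 626 Ma lies in 635–538.8 Ma, so Ediacaran.
C: 439 Ma lies in 443.8–419.2 Ma, so Silurian.
D: 1232 Ma lies in 1400–1200 Ma, so Ectasian.
Oldest = 1965 Ma, youngest = 439 Ma → span 1526 Myr.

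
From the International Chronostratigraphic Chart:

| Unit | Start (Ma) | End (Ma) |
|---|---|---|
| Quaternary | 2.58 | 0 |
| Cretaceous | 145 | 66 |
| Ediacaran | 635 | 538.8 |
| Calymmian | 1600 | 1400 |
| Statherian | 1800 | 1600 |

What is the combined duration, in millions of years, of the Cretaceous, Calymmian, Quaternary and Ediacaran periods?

377.78 million years

Each duration: Cretaceous = 79; Calymmian = 200; Quaternary = 2.58; Ediacaran = 96.2.
Sum: 79 + 200 + 2.58 + 96.2 = 377.78 Myr.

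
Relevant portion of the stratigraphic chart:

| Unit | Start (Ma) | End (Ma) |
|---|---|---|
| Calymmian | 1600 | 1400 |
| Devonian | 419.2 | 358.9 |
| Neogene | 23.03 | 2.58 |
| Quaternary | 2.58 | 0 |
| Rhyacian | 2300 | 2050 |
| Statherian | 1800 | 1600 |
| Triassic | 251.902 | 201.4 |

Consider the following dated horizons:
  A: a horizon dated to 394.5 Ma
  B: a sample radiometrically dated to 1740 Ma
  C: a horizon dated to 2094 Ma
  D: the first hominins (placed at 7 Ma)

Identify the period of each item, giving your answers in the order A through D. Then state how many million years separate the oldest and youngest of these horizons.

A — Devonian; B — Statherian; C — Rhyacian; D — Neogene; span 2087 million years

Match each age against the start–end ranges in the excerpt: A = 394.5 Ma → Devonian (419.2–358.9); B = 1740 Ma → Statherian (1800–1600); C = 2094 Ma → Rhyacian (2300–2050); D = 7 Ma → Neogene (23.03–2.58).
The largest age is 2094 Ma and the smallest is 7 Ma; their difference is 2087 Myr.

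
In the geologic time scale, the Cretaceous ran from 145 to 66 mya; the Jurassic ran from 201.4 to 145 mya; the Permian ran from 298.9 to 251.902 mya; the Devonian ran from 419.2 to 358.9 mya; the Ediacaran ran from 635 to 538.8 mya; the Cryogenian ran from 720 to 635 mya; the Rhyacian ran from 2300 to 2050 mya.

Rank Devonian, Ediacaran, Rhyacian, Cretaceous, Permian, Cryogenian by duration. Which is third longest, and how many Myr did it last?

Cryogenian, 85 million years

Durations: Devonian 60.3; Ediacaran 96.2; Rhyacian 250; Cretaceous 79; Permian 46.998; Cryogenian 85 Myr.
Sorted longest-first: Rhyacian (250), Ediacaran (96.2), Cryogenian (85), Cretaceous (79), Devonian (60.3), Permian (46.998).
The third longest is Cryogenian at 85 Myr.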